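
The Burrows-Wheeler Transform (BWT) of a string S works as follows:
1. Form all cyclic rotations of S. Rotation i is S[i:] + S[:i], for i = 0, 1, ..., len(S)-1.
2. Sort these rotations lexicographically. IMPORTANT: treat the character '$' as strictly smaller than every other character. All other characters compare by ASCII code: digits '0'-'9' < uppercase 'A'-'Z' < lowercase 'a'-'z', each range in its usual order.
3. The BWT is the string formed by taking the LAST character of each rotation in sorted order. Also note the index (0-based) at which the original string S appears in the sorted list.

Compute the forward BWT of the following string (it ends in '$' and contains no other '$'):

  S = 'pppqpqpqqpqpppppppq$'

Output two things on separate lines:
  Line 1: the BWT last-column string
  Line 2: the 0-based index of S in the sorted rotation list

Answer: qqpppp$pppqpqqppqppp
6

Derivation:
All 20 rotations (rotation i = S[i:]+S[:i]):
  rot[0] = pppqpqpqqpqpppppppq$
  rot[1] = ppqpqpqqpqpppppppq$p
  rot[2] = pqpqpqqpqpppppppq$pp
  rot[3] = qpqpqqpqpppppppq$ppp
  rot[4] = pqpqqpqpppppppq$pppq
  rot[5] = qpqqpqpppppppq$pppqp
  rot[6] = pqqpqpppppppq$pppqpq
  rot[7] = qqpqpppppppq$pppqpqp
  rot[8] = qpqpppppppq$pppqpqpq
  rot[9] = pqpppppppq$pppqpqpqq
  rot[10] = qpppppppq$pppqpqpqqp
  rot[11] = pppppppq$pppqpqpqqpq
  rot[12] = ppppppq$pppqpqpqqpqp
  rot[13] = pppppq$pppqpqpqqpqpp
  rot[14] = ppppq$pppqpqpqqpqppp
  rot[15] = pppq$pppqpqpqqpqpppp
  rot[16] = ppq$pppqpqpqqpqppppp
  rot[17] = pq$pppqpqpqqpqpppppp
  rot[18] = q$pppqpqpqqpqppppppp
  rot[19] = $pppqpqpqqpqpppppppq
Sorted (with $ < everything):
  sorted[0] = $pppqpqpqqpqpppppppq  (last char: 'q')
  sorted[1] = pppppppq$pppqpqpqqpq  (last char: 'q')
  sorted[2] = ppppppq$pppqpqpqqpqp  (last char: 'p')
  sorted[3] = pppppq$pppqpqpqqpqpp  (last char: 'p')
  sorted[4] = ppppq$pppqpqpqqpqppp  (last char: 'p')
  sorted[5] = pppq$pppqpqpqqpqpppp  (last char: 'p')
  sorted[6] = pppqpqpqqpqpppppppq$  (last char: '$')
  sorted[7] = ppq$pppqpqpqqpqppppp  (last char: 'p')
  sorted[8] = ppqpqpqqpqpppppppq$p  (last char: 'p')
  sorted[9] = pq$pppqpqpqqpqpppppp  (last char: 'p')
  sorted[10] = pqpppppppq$pppqpqpqq  (last char: 'q')
  sorted[11] = pqpqpqqpqpppppppq$pp  (last char: 'p')
  sorted[12] = pqpqqpqpppppppq$pppq  (last char: 'q')
  sorted[13] = pqqpqpppppppq$pppqpq  (last char: 'q')
  sorted[14] = q$pppqpqpqqpqppppppp  (last char: 'p')
  sorted[15] = qpppppppq$pppqpqpqqp  (last char: 'p')
  sorted[16] = qpqpppppppq$pppqpqpq  (last char: 'q')
  sorted[17] = qpqpqqpqpppppppq$ppp  (last char: 'p')
  sorted[18] = qpqqpqpppppppq$pppqp  (last char: 'p')
  sorted[19] = qqpqpppppppq$pppqpqp  (last char: 'p')
Last column: qqpppp$pppqpqqppqppp
Original string S is at sorted index 6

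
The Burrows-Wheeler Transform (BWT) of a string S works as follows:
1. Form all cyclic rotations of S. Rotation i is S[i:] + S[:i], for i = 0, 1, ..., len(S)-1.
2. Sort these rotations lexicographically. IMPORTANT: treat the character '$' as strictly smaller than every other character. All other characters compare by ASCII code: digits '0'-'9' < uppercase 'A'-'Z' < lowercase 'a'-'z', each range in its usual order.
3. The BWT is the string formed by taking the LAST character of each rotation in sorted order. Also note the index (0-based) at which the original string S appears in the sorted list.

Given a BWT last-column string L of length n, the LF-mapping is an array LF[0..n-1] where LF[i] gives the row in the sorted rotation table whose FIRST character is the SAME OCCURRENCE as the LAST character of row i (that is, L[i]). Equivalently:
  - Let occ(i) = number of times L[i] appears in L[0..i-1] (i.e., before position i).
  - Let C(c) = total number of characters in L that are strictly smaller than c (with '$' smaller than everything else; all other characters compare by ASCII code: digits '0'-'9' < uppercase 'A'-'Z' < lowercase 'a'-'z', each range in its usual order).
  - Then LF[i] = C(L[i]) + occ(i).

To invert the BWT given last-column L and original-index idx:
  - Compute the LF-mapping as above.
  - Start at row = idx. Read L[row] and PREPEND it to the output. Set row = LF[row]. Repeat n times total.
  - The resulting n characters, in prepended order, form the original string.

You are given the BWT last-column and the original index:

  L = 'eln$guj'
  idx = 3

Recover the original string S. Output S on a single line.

Answer: jungle$

Derivation:
LF mapping: 1 4 5 0 2 6 3
Walk LF starting at row 3, prepending L[row]:
  step 1: row=3, L[3]='$', prepend. Next row=LF[3]=0
  step 2: row=0, L[0]='e', prepend. Next row=LF[0]=1
  step 3: row=1, L[1]='l', prepend. Next row=LF[1]=4
  step 4: row=4, L[4]='g', prepend. Next row=LF[4]=2
  step 5: row=2, L[2]='n', prepend. Next row=LF[2]=5
  step 6: row=5, L[5]='u', prepend. Next row=LF[5]=6
  step 7: row=6, L[6]='j', prepend. Next row=LF[6]=3
Reversed output: jungle$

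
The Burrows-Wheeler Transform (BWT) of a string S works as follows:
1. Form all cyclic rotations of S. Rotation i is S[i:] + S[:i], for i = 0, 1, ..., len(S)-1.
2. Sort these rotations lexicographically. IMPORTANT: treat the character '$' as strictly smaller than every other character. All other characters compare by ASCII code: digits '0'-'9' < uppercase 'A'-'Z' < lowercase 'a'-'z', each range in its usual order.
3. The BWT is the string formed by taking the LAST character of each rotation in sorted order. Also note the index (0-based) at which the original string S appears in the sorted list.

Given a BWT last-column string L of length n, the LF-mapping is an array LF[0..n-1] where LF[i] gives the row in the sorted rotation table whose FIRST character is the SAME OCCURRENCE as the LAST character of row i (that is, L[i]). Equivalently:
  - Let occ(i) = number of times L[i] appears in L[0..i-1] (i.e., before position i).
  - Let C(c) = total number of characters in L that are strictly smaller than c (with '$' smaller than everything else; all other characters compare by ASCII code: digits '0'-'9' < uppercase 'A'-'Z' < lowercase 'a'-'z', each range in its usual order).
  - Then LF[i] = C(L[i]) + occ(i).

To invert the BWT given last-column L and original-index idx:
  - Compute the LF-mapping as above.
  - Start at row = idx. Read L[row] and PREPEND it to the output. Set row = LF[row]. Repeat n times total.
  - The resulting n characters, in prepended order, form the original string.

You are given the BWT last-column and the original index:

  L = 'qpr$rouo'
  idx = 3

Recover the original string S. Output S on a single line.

Answer: porourq$

Derivation:
LF mapping: 4 3 5 0 6 1 7 2
Walk LF starting at row 3, prepending L[row]:
  step 1: row=3, L[3]='$', prepend. Next row=LF[3]=0
  step 2: row=0, L[0]='q', prepend. Next row=LF[0]=4
  step 3: row=4, L[4]='r', prepend. Next row=LF[4]=6
  step 4: row=6, L[6]='u', prepend. Next row=LF[6]=7
  step 5: row=7, L[7]='o', prepend. Next row=LF[7]=2
  step 6: row=2, L[2]='r', prepend. Next row=LF[2]=5
  step 7: row=5, L[5]='o', prepend. Next row=LF[5]=1
  step 8: row=1, L[1]='p', prepend. Next row=LF[1]=3
Reversed output: porourq$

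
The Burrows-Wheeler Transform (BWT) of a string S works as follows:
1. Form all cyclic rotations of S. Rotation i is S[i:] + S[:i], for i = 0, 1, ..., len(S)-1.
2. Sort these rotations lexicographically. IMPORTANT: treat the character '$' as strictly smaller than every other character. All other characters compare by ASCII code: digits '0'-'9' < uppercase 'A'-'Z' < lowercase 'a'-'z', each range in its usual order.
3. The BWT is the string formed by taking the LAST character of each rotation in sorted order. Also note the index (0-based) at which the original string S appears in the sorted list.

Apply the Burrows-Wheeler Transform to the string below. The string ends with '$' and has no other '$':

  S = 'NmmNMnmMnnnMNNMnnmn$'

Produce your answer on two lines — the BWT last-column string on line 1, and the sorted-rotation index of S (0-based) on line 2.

Answer: nnNNmmNM$nmNnmnMnnMM
8

Derivation:
All 20 rotations (rotation i = S[i:]+S[:i]):
  rot[0] = NmmNMnmMnnnMNNMnnmn$
  rot[1] = mmNMnmMnnnMNNMnnmn$N
  rot[2] = mNMnmMnnnMNNMnnmn$Nm
  rot[3] = NMnmMnnnMNNMnnmn$Nmm
  rot[4] = MnmMnnnMNNMnnmn$NmmN
  rot[5] = nmMnnnMNNMnnmn$NmmNM
  rot[6] = mMnnnMNNMnnmn$NmmNMn
  rot[7] = MnnnMNNMnnmn$NmmNMnm
  rot[8] = nnnMNNMnnmn$NmmNMnmM
  rot[9] = nnMNNMnnmn$NmmNMnmMn
  rot[10] = nMNNMnnmn$NmmNMnmMnn
  rot[11] = MNNMnnmn$NmmNMnmMnnn
  rot[12] = NNMnnmn$NmmNMnmMnnnM
  rot[13] = NMnnmn$NmmNMnmMnnnMN
  rot[14] = Mnnmn$NmmNMnmMnnnMNN
  rot[15] = nnmn$NmmNMnmMnnnMNNM
  rot[16] = nmn$NmmNMnmMnnnMNNMn
  rot[17] = mn$NmmNMnmMnnnMNNMnn
  rot[18] = n$NmmNMnmMnnnMNNMnnm
  rot[19] = $NmmNMnmMnnnMNNMnnmn
Sorted (with $ < everything):
  sorted[0] = $NmmNMnmMnnnMNNMnnmn  (last char: 'n')
  sorted[1] = MNNMnnmn$NmmNMnmMnnn  (last char: 'n')
  sorted[2] = MnmMnnnMNNMnnmn$NmmN  (last char: 'N')
  sorted[3] = Mnnmn$NmmNMnmMnnnMNN  (last char: 'N')
  sorted[4] = MnnnMNNMnnmn$NmmNMnm  (last char: 'm')
  sorted[5] = NMnmMnnnMNNMnnmn$Nmm  (last char: 'm')
  sorted[6] = NMnnmn$NmmNMnmMnnnMN  (last char: 'N')
  sorted[7] = NNMnnmn$NmmNMnmMnnnM  (last char: 'M')
  sorted[8] = NmmNMnmMnnnMNNMnnmn$  (last char: '$')
  sorted[9] = mMnnnMNNMnnmn$NmmNMn  (last char: 'n')
  sorted[10] = mNMnmMnnnMNNMnnmn$Nm  (last char: 'm')
  sorted[11] = mmNMnmMnnnMNNMnnmn$N  (last char: 'N')
  sorted[12] = mn$NmmNMnmMnnnMNNMnn  (last char: 'n')
  sorted[13] = n$NmmNMnmMnnnMNNMnnm  (last char: 'm')
  sorted[14] = nMNNMnnmn$NmmNMnmMnn  (last char: 'n')
  sorted[15] = nmMnnnMNNMnnmn$NmmNM  (last char: 'M')
  sorted[16] = nmn$NmmNMnmMnnnMNNMn  (last char: 'n')
  sorted[17] = nnMNNMnnmn$NmmNMnmMn  (last char: 'n')
  sorted[18] = nnmn$NmmNMnmMnnnMNNM  (last char: 'M')
  sorted[19] = nnnMNNMnnmn$NmmNMnmM  (last char: 'M')
Last column: nnNNmmNM$nmNnmnMnnMM
Original string S is at sorted index 8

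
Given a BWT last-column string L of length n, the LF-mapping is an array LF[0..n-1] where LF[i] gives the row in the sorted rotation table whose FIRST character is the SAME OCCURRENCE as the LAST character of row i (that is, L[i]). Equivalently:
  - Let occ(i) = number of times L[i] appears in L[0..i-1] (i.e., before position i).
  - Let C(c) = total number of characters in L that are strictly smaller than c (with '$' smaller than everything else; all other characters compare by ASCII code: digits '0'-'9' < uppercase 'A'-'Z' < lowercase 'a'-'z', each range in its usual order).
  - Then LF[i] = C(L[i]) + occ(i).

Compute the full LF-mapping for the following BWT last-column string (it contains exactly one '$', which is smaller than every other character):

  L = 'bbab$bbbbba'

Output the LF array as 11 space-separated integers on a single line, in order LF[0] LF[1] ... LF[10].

Answer: 3 4 1 5 0 6 7 8 9 10 2

Derivation:
Char counts: '$':1, 'a':2, 'b':8
C (first-col start): C('$')=0, C('a')=1, C('b')=3
L[0]='b': occ=0, LF[0]=C('b')+0=3+0=3
L[1]='b': occ=1, LF[1]=C('b')+1=3+1=4
L[2]='a': occ=0, LF[2]=C('a')+0=1+0=1
L[3]='b': occ=2, LF[3]=C('b')+2=3+2=5
L[4]='$': occ=0, LF[4]=C('$')+0=0+0=0
L[5]='b': occ=3, LF[5]=C('b')+3=3+3=6
L[6]='b': occ=4, LF[6]=C('b')+4=3+4=7
L[7]='b': occ=5, LF[7]=C('b')+5=3+5=8
L[8]='b': occ=6, LF[8]=C('b')+6=3+6=9
L[9]='b': occ=7, LF[9]=C('b')+7=3+7=10
L[10]='a': occ=1, LF[10]=C('a')+1=1+1=2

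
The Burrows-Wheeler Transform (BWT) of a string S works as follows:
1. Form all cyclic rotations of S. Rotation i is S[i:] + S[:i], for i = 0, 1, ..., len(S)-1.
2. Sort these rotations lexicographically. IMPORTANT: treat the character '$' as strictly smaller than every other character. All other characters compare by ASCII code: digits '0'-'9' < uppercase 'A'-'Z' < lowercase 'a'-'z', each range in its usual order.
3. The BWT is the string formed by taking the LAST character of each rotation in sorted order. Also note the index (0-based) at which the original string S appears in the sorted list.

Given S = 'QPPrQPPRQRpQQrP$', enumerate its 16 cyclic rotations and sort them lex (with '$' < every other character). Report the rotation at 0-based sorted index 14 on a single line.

All 16 rotations (rotation i = S[i:]+S[:i]):
  rot[0] = QPPrQPPRQRpQQrP$
  rot[1] = PPrQPPRQRpQQrP$Q
  rot[2] = PrQPPRQRpQQrP$QP
  rot[3] = rQPPRQRpQQrP$QPP
  rot[4] = QPPRQRpQQrP$QPPr
  rot[5] = PPRQRpQQrP$QPPrQ
  rot[6] = PRQRpQQrP$QPPrQP
  rot[7] = RQRpQQrP$QPPrQPP
  rot[8] = QRpQQrP$QPPrQPPR
  rot[9] = RpQQrP$QPPrQPPRQ
  rot[10] = pQQrP$QPPrQPPRQR
  rot[11] = QQrP$QPPrQPPRQRp
  rot[12] = QrP$QPPrQPPRQRpQ
  rot[13] = rP$QPPrQPPRQRpQQ
  rot[14] = P$QPPrQPPRQRpQQr
  rot[15] = $QPPrQPPRQRpQQrP
Sorted (with $ < everything):
  sorted[0] = $QPPrQPPRQRpQQrP
  sorted[1] = P$QPPrQPPRQRpQQr
  sorted[2] = PPRQRpQQrP$QPPrQ
  sorted[3] = PPrQPPRQRpQQrP$Q
  sorted[4] = PRQRpQQrP$QPPrQP
  sorted[5] = PrQPPRQRpQQrP$QP
  sorted[6] = QPPRQRpQQrP$QPPr
  sorted[7] = QPPrQPPRQRpQQrP$
  sorted[8] = QQrP$QPPrQPPRQRp
  sorted[9] = QRpQQrP$QPPrQPPR
  sorted[10] = QrP$QPPrQPPRQRpQ
  sorted[11] = RQRpQQrP$QPPrQPP
  sorted[12] = RpQQrP$QPPrQPPRQ
  sorted[13] = pQQrP$QPPrQPPRQR
  sorted[14] = rP$QPPrQPPRQRpQQ
  sorted[15] = rQPPRQRpQQrP$QPP
sorted[14] = rP$QPPrQPPRQRpQQ

Answer: rP$QPPrQPPRQRpQQ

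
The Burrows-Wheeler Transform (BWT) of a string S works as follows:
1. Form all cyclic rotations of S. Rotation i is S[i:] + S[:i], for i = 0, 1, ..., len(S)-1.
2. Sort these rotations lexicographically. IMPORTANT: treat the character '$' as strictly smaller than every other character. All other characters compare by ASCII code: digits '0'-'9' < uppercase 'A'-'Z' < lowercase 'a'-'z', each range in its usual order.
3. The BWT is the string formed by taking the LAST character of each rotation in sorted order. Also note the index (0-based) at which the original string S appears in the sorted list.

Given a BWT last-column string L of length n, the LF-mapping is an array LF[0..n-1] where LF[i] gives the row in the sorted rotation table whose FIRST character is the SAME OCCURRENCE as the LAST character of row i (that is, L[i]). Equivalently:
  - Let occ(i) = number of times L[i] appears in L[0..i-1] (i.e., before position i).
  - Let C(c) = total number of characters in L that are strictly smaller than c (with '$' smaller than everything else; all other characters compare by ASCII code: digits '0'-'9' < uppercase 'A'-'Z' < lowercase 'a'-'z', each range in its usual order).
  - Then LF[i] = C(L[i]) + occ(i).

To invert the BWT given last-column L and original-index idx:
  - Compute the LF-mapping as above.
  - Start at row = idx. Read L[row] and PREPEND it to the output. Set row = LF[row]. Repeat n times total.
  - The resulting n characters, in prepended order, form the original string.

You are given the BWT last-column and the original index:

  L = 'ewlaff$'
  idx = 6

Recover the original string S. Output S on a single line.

LF mapping: 2 6 5 1 3 4 0
Walk LF starting at row 6, prepending L[row]:
  step 1: row=6, L[6]='$', prepend. Next row=LF[6]=0
  step 2: row=0, L[0]='e', prepend. Next row=LF[0]=2
  step 3: row=2, L[2]='l', prepend. Next row=LF[2]=5
  step 4: row=5, L[5]='f', prepend. Next row=LF[5]=4
  step 5: row=4, L[4]='f', prepend. Next row=LF[4]=3
  step 6: row=3, L[3]='a', prepend. Next row=LF[3]=1
  step 7: row=1, L[1]='w', prepend. Next row=LF[1]=6
Reversed output: waffle$

Answer: waffle$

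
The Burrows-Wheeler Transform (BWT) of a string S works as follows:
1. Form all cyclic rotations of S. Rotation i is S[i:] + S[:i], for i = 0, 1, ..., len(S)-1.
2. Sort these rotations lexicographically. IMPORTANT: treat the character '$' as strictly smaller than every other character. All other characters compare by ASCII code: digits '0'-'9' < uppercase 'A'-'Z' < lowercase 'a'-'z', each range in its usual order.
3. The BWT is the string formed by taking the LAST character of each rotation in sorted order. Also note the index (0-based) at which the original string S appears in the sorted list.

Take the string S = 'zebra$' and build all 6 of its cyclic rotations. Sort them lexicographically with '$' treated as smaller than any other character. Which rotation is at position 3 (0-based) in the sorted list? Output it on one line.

All 6 rotations (rotation i = S[i:]+S[:i]):
  rot[0] = zebra$
  rot[1] = ebra$z
  rot[2] = bra$ze
  rot[3] = ra$zeb
  rot[4] = a$zebr
  rot[5] = $zebra
Sorted (with $ < everything):
  sorted[0] = $zebra
  sorted[1] = a$zebr
  sorted[2] = bra$ze
  sorted[3] = ebra$z
  sorted[4] = ra$zeb
  sorted[5] = zebra$
sorted[3] = ebra$z

Answer: ebra$z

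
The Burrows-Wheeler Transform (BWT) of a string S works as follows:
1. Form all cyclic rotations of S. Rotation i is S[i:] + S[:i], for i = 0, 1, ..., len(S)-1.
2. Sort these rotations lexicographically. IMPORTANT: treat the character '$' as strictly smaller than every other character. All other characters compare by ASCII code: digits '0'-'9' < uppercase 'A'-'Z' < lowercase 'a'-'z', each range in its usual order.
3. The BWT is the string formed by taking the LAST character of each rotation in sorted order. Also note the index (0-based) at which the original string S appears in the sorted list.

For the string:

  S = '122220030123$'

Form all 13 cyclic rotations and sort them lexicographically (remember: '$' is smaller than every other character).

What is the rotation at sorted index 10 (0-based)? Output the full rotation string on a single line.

All 13 rotations (rotation i = S[i:]+S[:i]):
  rot[0] = 122220030123$
  rot[1] = 22220030123$1
  rot[2] = 2220030123$12
  rot[3] = 220030123$122
  rot[4] = 20030123$1222
  rot[5] = 0030123$12222
  rot[6] = 030123$122220
  rot[7] = 30123$1222200
  rot[8] = 0123$12222003
  rot[9] = 123$122220030
  rot[10] = 23$1222200301
  rot[11] = 3$12222003012
  rot[12] = $122220030123
Sorted (with $ < everything):
  sorted[0] = $122220030123
  sorted[1] = 0030123$12222
  sorted[2] = 0123$12222003
  sorted[3] = 030123$122220
  sorted[4] = 122220030123$
  sorted[5] = 123$122220030
  sorted[6] = 20030123$1222
  sorted[7] = 220030123$122
  sorted[8] = 2220030123$12
  sorted[9] = 22220030123$1
  sorted[10] = 23$1222200301
  sorted[11] = 3$12222003012
  sorted[12] = 30123$1222200
sorted[10] = 23$1222200301

Answer: 23$1222200301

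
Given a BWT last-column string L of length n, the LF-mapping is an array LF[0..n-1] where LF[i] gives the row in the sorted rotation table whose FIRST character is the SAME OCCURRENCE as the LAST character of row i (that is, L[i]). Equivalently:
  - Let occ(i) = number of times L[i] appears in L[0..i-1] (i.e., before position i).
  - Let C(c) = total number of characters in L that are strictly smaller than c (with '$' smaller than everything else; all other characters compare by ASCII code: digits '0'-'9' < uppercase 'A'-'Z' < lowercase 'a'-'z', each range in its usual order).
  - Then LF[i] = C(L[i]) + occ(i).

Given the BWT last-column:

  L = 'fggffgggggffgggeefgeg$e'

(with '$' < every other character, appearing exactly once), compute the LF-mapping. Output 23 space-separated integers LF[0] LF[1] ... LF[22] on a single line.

Char counts: '$':1, 'e':4, 'f':6, 'g':12
C (first-col start): C('$')=0, C('e')=1, C('f')=5, C('g')=11
L[0]='f': occ=0, LF[0]=C('f')+0=5+0=5
L[1]='g': occ=0, LF[1]=C('g')+0=11+0=11
L[2]='g': occ=1, LF[2]=C('g')+1=11+1=12
L[3]='f': occ=1, LF[3]=C('f')+1=5+1=6
L[4]='f': occ=2, LF[4]=C('f')+2=5+2=7
L[5]='g': occ=2, LF[5]=C('g')+2=11+2=13
L[6]='g': occ=3, LF[6]=C('g')+3=11+3=14
L[7]='g': occ=4, LF[7]=C('g')+4=11+4=15
L[8]='g': occ=5, LF[8]=C('g')+5=11+5=16
L[9]='g': occ=6, LF[9]=C('g')+6=11+6=17
L[10]='f': occ=3, LF[10]=C('f')+3=5+3=8
L[11]='f': occ=4, LF[11]=C('f')+4=5+4=9
L[12]='g': occ=7, LF[12]=C('g')+7=11+7=18
L[13]='g': occ=8, LF[13]=C('g')+8=11+8=19
L[14]='g': occ=9, LF[14]=C('g')+9=11+9=20
L[15]='e': occ=0, LF[15]=C('e')+0=1+0=1
L[16]='e': occ=1, LF[16]=C('e')+1=1+1=2
L[17]='f': occ=5, LF[17]=C('f')+5=5+5=10
L[18]='g': occ=10, LF[18]=C('g')+10=11+10=21
L[19]='e': occ=2, LF[19]=C('e')+2=1+2=3
L[20]='g': occ=11, LF[20]=C('g')+11=11+11=22
L[21]='$': occ=0, LF[21]=C('$')+0=0+0=0
L[22]='e': occ=3, LF[22]=C('e')+3=1+3=4

Answer: 5 11 12 6 7 13 14 15 16 17 8 9 18 19 20 1 2 10 21 3 22 0 4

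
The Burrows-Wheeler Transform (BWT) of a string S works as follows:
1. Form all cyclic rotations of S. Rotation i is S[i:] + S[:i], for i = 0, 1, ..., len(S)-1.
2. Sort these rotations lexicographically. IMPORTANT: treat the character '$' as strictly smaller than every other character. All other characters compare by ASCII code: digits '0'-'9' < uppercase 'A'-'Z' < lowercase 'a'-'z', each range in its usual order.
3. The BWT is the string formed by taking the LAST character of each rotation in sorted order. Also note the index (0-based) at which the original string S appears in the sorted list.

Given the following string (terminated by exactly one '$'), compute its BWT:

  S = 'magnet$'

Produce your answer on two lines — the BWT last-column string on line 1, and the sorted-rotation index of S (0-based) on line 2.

All 7 rotations (rotation i = S[i:]+S[:i]):
  rot[0] = magnet$
  rot[1] = agnet$m
  rot[2] = gnet$ma
  rot[3] = net$mag
  rot[4] = et$magn
  rot[5] = t$magne
  rot[6] = $magnet
Sorted (with $ < everything):
  sorted[0] = $magnet  (last char: 't')
  sorted[1] = agnet$m  (last char: 'm')
  sorted[2] = et$magn  (last char: 'n')
  sorted[3] = gnet$ma  (last char: 'a')
  sorted[4] = magnet$  (last char: '$')
  sorted[5] = net$mag  (last char: 'g')
  sorted[6] = t$magne  (last char: 'e')
Last column: tmna$ge
Original string S is at sorted index 4

Answer: tmna$ge
4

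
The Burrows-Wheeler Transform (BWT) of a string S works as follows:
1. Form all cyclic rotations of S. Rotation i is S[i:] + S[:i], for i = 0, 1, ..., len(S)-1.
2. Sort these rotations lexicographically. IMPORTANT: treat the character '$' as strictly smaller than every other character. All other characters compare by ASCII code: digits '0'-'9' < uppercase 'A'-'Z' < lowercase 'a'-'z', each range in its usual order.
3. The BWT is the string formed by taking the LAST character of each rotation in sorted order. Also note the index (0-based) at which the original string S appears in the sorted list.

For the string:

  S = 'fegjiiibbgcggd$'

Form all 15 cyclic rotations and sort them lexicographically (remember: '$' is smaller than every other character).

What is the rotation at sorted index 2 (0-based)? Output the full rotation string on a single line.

Answer: bgcggd$fegjiiib

Derivation:
All 15 rotations (rotation i = S[i:]+S[:i]):
  rot[0] = fegjiiibbgcggd$
  rot[1] = egjiiibbgcggd$f
  rot[2] = gjiiibbgcggd$fe
  rot[3] = jiiibbgcggd$feg
  rot[4] = iiibbgcggd$fegj
  rot[5] = iibbgcggd$fegji
  rot[6] = ibbgcggd$fegjii
  rot[7] = bbgcggd$fegjiii
  rot[8] = bgcggd$fegjiiib
  rot[9] = gcggd$fegjiiibb
  rot[10] = cggd$fegjiiibbg
  rot[11] = ggd$fegjiiibbgc
  rot[12] = gd$fegjiiibbgcg
  rot[13] = d$fegjiiibbgcgg
  rot[14] = $fegjiiibbgcggd
Sorted (with $ < everything):
  sorted[0] = $fegjiiibbgcggd
  sorted[1] = bbgcggd$fegjiii
  sorted[2] = bgcggd$fegjiiib
  sorted[3] = cggd$fegjiiibbg
  sorted[4] = d$fegjiiibbgcgg
  sorted[5] = egjiiibbgcggd$f
  sorted[6] = fegjiiibbgcggd$
  sorted[7] = gcggd$fegjiiibb
  sorted[8] = gd$fegjiiibbgcg
  sorted[9] = ggd$fegjiiibbgc
  sorted[10] = gjiiibbgcggd$fe
  sorted[11] = ibbgcggd$fegjii
  sorted[12] = iibbgcggd$fegji
  sorted[13] = iiibbgcggd$fegj
  sorted[14] = jiiibbgcggd$feg
sorted[2] = bgcggd$fegjiiib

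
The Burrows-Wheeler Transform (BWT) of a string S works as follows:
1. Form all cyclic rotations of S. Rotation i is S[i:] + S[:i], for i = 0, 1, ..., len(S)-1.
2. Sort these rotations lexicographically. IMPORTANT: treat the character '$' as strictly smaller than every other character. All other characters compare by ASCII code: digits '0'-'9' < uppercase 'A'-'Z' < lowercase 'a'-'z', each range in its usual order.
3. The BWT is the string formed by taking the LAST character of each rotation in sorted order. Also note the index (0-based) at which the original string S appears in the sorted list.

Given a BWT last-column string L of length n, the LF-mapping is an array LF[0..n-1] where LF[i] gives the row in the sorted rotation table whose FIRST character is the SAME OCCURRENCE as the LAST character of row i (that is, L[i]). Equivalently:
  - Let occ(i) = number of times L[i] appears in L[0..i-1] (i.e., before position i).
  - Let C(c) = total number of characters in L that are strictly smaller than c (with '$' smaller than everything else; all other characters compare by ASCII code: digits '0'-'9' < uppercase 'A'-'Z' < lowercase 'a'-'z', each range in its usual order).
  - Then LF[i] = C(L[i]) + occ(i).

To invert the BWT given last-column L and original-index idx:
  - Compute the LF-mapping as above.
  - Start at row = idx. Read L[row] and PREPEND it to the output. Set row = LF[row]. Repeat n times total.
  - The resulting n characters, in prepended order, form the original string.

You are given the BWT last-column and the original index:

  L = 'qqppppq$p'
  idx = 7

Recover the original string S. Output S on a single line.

LF mapping: 6 7 1 2 3 4 8 0 5
Walk LF starting at row 7, prepending L[row]:
  step 1: row=7, L[7]='$', prepend. Next row=LF[7]=0
  step 2: row=0, L[0]='q', prepend. Next row=LF[0]=6
  step 3: row=6, L[6]='q', prepend. Next row=LF[6]=8
  step 4: row=8, L[8]='p', prepend. Next row=LF[8]=5
  step 5: row=5, L[5]='p', prepend. Next row=LF[5]=4
  step 6: row=4, L[4]='p', prepend. Next row=LF[4]=3
  step 7: row=3, L[3]='p', prepend. Next row=LF[3]=2
  step 8: row=2, L[2]='p', prepend. Next row=LF[2]=1
  step 9: row=1, L[1]='q', prepend. Next row=LF[1]=7
Reversed output: qpppppqq$

Answer: qpppppqq$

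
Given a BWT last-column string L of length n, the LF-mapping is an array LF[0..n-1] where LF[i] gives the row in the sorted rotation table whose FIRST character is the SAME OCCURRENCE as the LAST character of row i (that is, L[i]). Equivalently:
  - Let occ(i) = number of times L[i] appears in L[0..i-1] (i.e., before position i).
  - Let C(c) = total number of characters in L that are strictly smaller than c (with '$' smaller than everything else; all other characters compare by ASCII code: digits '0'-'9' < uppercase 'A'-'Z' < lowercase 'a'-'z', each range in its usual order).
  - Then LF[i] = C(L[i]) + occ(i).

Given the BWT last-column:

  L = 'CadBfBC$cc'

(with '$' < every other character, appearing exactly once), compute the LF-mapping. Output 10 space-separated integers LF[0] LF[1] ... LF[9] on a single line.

Char counts: '$':1, 'B':2, 'C':2, 'a':1, 'c':2, 'd':1, 'f':1
C (first-col start): C('$')=0, C('B')=1, C('C')=3, C('a')=5, C('c')=6, C('d')=8, C('f')=9
L[0]='C': occ=0, LF[0]=C('C')+0=3+0=3
L[1]='a': occ=0, LF[1]=C('a')+0=5+0=5
L[2]='d': occ=0, LF[2]=C('d')+0=8+0=8
L[3]='B': occ=0, LF[3]=C('B')+0=1+0=1
L[4]='f': occ=0, LF[4]=C('f')+0=9+0=9
L[5]='B': occ=1, LF[5]=C('B')+1=1+1=2
L[6]='C': occ=1, LF[6]=C('C')+1=3+1=4
L[7]='$': occ=0, LF[7]=C('$')+0=0+0=0
L[8]='c': occ=0, LF[8]=C('c')+0=6+0=6
L[9]='c': occ=1, LF[9]=C('c')+1=6+1=7

Answer: 3 5 8 1 9 2 4 0 6 7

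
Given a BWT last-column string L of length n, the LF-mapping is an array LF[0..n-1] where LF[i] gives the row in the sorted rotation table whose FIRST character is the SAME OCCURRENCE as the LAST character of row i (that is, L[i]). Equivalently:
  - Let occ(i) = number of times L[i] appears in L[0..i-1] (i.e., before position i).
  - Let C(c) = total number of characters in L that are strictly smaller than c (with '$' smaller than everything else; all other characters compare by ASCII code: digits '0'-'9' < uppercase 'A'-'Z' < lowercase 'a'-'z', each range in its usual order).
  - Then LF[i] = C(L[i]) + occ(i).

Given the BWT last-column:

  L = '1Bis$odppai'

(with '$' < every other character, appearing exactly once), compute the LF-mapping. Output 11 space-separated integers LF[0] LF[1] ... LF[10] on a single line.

Answer: 1 2 5 10 0 7 4 8 9 3 6

Derivation:
Char counts: '$':1, '1':1, 'B':1, 'a':1, 'd':1, 'i':2, 'o':1, 'p':2, 's':1
C (first-col start): C('$')=0, C('1')=1, C('B')=2, C('a')=3, C('d')=4, C('i')=5, C('o')=7, C('p')=8, C('s')=10
L[0]='1': occ=0, LF[0]=C('1')+0=1+0=1
L[1]='B': occ=0, LF[1]=C('B')+0=2+0=2
L[2]='i': occ=0, LF[2]=C('i')+0=5+0=5
L[3]='s': occ=0, LF[3]=C('s')+0=10+0=10
L[4]='$': occ=0, LF[4]=C('$')+0=0+0=0
L[5]='o': occ=0, LF[5]=C('o')+0=7+0=7
L[6]='d': occ=0, LF[6]=C('d')+0=4+0=4
L[7]='p': occ=0, LF[7]=C('p')+0=8+0=8
L[8]='p': occ=1, LF[8]=C('p')+1=8+1=9
L[9]='a': occ=0, LF[9]=C('a')+0=3+0=3
L[10]='i': occ=1, LF[10]=C('i')+1=5+1=6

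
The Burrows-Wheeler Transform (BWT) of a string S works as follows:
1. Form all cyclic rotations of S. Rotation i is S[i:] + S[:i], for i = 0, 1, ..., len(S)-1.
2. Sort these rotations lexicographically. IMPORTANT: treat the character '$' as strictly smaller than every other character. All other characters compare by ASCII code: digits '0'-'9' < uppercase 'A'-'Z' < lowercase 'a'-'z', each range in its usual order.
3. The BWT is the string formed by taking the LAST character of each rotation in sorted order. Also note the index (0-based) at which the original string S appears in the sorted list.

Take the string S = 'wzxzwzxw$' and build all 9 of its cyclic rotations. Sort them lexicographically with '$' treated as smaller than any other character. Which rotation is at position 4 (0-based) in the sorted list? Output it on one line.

All 9 rotations (rotation i = S[i:]+S[:i]):
  rot[0] = wzxzwzxw$
  rot[1] = zxzwzxw$w
  rot[2] = xzwzxw$wz
  rot[3] = zwzxw$wzx
  rot[4] = wzxw$wzxz
  rot[5] = zxw$wzxzw
  rot[6] = xw$wzxzwz
  rot[7] = w$wzxzwzx
  rot[8] = $wzxzwzxw
Sorted (with $ < everything):
  sorted[0] = $wzxzwzxw
  sorted[1] = w$wzxzwzx
  sorted[2] = wzxw$wzxz
  sorted[3] = wzxzwzxw$
  sorted[4] = xw$wzxzwz
  sorted[5] = xzwzxw$wz
  sorted[6] = zwzxw$wzx
  sorted[7] = zxw$wzxzw
  sorted[8] = zxzwzxw$w
sorted[4] = xw$wzxzwz

Answer: xw$wzxzwz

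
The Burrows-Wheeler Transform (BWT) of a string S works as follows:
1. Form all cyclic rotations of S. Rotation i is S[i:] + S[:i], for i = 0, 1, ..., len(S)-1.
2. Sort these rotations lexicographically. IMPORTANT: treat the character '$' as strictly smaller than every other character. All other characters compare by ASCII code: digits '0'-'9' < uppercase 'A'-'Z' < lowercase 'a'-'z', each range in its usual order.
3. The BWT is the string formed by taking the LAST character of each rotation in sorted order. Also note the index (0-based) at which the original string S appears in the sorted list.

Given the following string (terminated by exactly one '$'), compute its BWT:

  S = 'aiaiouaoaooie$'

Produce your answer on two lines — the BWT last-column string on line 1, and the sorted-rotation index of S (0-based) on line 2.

All 14 rotations (rotation i = S[i:]+S[:i]):
  rot[0] = aiaiouaoaooie$
  rot[1] = iaiouaoaooie$a
  rot[2] = aiouaoaooie$ai
  rot[3] = iouaoaooie$aia
  rot[4] = ouaoaooie$aiai
  rot[5] = uaoaooie$aiaio
  rot[6] = aoaooie$aiaiou
  rot[7] = oaooie$aiaioua
  rot[8] = aooie$aiaiouao
  rot[9] = ooie$aiaiouaoa
  rot[10] = oie$aiaiouaoao
  rot[11] = ie$aiaiouaoaoo
  rot[12] = e$aiaiouaoaooi
  rot[13] = $aiaiouaoaooie
Sorted (with $ < everything):
  sorted[0] = $aiaiouaoaooie  (last char: 'e')
  sorted[1] = aiaiouaoaooie$  (last char: '$')
  sorted[2] = aiouaoaooie$ai  (last char: 'i')
  sorted[3] = aoaooie$aiaiou  (last char: 'u')
  sorted[4] = aooie$aiaiouao  (last char: 'o')
  sorted[5] = e$aiaiouaoaooi  (last char: 'i')
  sorted[6] = iaiouaoaooie$a  (last char: 'a')
  sorted[7] = ie$aiaiouaoaoo  (last char: 'o')
  sorted[8] = iouaoaooie$aia  (last char: 'a')
  sorted[9] = oaooie$aiaioua  (last char: 'a')
  sorted[10] = oie$aiaiouaoao  (last char: 'o')
  sorted[11] = ooie$aiaiouaoa  (last char: 'a')
  sorted[12] = ouaoaooie$aiai  (last char: 'i')
  sorted[13] = uaoaooie$aiaio  (last char: 'o')
Last column: e$iuoiaoaaoaio
Original string S is at sorted index 1

Answer: e$iuoiaoaaoaio
1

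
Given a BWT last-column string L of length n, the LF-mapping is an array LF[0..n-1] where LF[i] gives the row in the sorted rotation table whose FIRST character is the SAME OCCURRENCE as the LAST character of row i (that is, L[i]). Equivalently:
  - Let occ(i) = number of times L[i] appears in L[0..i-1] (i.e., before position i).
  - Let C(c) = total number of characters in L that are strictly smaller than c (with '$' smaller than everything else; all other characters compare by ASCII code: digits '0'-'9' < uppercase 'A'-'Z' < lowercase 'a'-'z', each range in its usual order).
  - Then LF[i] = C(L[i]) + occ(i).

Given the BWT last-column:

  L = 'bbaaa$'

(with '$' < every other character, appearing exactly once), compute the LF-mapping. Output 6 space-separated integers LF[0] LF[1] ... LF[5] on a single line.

Char counts: '$':1, 'a':3, 'b':2
C (first-col start): C('$')=0, C('a')=1, C('b')=4
L[0]='b': occ=0, LF[0]=C('b')+0=4+0=4
L[1]='b': occ=1, LF[1]=C('b')+1=4+1=5
L[2]='a': occ=0, LF[2]=C('a')+0=1+0=1
L[3]='a': occ=1, LF[3]=C('a')+1=1+1=2
L[4]='a': occ=2, LF[4]=C('a')+2=1+2=3
L[5]='$': occ=0, LF[5]=C('$')+0=0+0=0

Answer: 4 5 1 2 3 0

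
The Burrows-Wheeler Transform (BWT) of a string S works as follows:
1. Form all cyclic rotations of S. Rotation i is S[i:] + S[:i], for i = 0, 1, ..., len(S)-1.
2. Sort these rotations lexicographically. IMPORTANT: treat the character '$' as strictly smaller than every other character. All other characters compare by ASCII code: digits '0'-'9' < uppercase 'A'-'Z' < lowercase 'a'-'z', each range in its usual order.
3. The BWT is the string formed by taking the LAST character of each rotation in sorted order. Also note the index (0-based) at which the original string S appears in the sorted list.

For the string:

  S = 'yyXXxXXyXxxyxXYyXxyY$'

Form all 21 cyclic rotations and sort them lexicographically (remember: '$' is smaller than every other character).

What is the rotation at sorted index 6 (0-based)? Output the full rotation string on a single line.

All 21 rotations (rotation i = S[i:]+S[:i]):
  rot[0] = yyXXxXXyXxxyxXYyXxyY$
  rot[1] = yXXxXXyXxxyxXYyXxyY$y
  rot[2] = XXxXXyXxxyxXYyXxyY$yy
  rot[3] = XxXXyXxxyxXYyXxyY$yyX
  rot[4] = xXXyXxxyxXYyXxyY$yyXX
  rot[5] = XXyXxxyxXYyXxyY$yyXXx
  rot[6] = XyXxxyxXYyXxyY$yyXXxX
  rot[7] = yXxxyxXYyXxyY$yyXXxXX
  rot[8] = XxxyxXYyXxyY$yyXXxXXy
  rot[9] = xxyxXYyXxyY$yyXXxXXyX
  rot[10] = xyxXYyXxyY$yyXXxXXyXx
  rot[11] = yxXYyXxyY$yyXXxXXyXxx
  rot[12] = xXYyXxyY$yyXXxXXyXxxy
  rot[13] = XYyXxyY$yyXXxXXyXxxyx
  rot[14] = YyXxyY$yyXXxXXyXxxyxX
  rot[15] = yXxyY$yyXXxXXyXxxyxXY
  rot[16] = XxyY$yyXXxXXyXxxyxXYy
  rot[17] = xyY$yyXXxXXyXxxyxXYyX
  rot[18] = yY$yyXXxXXyXxxyxXYyXx
  rot[19] = Y$yyXXxXXyXxxyxXYyXxy
  rot[20] = $yyXXxXXyXxxyxXYyXxyY
Sorted (with $ < everything):
  sorted[0] = $yyXXxXXyXxxyxXYyXxyY
  sorted[1] = XXxXXyXxxyxXYyXxyY$yy
  sorted[2] = XXyXxxyxXYyXxyY$yyXXx
  sorted[3] = XYyXxyY$yyXXxXXyXxxyx
  sorted[4] = XxXXyXxxyxXYyXxyY$yyX
  sorted[5] = XxxyxXYyXxyY$yyXXxXXy
  sorted[6] = XxyY$yyXXxXXyXxxyxXYy
  sorted[7] = XyXxxyxXYyXxyY$yyXXxX
  sorted[8] = Y$yyXXxXXyXxxyxXYyXxy
  sorted[9] = YyXxyY$yyXXxXXyXxxyxX
  sorted[10] = xXXyXxxyxXYyXxyY$yyXX
  sorted[11] = xXYyXxyY$yyXXxXXyXxxy
  sorted[12] = xxyxXYyXxyY$yyXXxXXyX
  sorted[13] = xyY$yyXXxXXyXxxyxXYyX
  sorted[14] = xyxXYyXxyY$yyXXxXXyXx
  sorted[15] = yXXxXXyXxxyxXYyXxyY$y
  sorted[16] = yXxxyxXYyXxyY$yyXXxXX
  sorted[17] = yXxyY$yyXXxXXyXxxyxXY
  sorted[18] = yY$yyXXxXXyXxxyxXYyXx
  sorted[19] = yxXYyXxyY$yyXXxXXyXxx
  sorted[20] = yyXXxXXyXxxyxXYyXxyY$
sorted[6] = XxyY$yyXXxXXyXxxyxXYy

Answer: XxyY$yyXXxXXyXxxyxXYy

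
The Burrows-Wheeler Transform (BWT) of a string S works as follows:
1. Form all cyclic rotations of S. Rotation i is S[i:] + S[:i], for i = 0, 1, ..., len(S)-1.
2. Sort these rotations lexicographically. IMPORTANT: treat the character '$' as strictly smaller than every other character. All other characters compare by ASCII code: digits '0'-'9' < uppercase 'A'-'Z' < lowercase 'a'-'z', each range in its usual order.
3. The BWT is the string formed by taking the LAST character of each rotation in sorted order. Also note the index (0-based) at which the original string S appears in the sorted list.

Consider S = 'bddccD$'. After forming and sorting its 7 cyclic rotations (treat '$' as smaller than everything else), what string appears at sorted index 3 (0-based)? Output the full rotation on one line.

Answer: cD$bddc

Derivation:
All 7 rotations (rotation i = S[i:]+S[:i]):
  rot[0] = bddccD$
  rot[1] = ddccD$b
  rot[2] = dccD$bd
  rot[3] = ccD$bdd
  rot[4] = cD$bddc
  rot[5] = D$bddcc
  rot[6] = $bddccD
Sorted (with $ < everything):
  sorted[0] = $bddccD
  sorted[1] = D$bddcc
  sorted[2] = bddccD$
  sorted[3] = cD$bddc
  sorted[4] = ccD$bdd
  sorted[5] = dccD$bd
  sorted[6] = ddccD$b
sorted[3] = cD$bddc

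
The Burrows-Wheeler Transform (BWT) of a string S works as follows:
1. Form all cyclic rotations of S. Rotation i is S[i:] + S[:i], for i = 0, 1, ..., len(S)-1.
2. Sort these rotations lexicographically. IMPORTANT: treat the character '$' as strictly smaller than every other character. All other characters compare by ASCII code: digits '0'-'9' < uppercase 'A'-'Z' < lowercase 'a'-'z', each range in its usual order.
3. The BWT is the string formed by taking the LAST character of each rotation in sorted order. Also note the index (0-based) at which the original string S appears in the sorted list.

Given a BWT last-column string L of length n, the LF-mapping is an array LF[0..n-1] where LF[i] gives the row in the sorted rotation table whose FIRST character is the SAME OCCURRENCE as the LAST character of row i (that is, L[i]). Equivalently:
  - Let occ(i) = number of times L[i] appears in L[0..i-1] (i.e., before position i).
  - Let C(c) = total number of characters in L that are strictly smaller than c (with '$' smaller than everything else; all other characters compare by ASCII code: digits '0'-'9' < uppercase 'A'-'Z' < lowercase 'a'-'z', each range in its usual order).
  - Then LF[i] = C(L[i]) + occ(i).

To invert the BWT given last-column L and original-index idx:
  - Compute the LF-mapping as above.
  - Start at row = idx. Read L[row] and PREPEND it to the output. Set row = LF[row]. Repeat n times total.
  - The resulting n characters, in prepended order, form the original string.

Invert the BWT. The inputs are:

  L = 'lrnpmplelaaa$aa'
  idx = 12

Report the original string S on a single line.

Answer: panamaparallel$

Derivation:
LF mapping: 7 14 11 12 10 13 8 6 9 1 2 3 0 4 5
Walk LF starting at row 12, prepending L[row]:
  step 1: row=12, L[12]='$', prepend. Next row=LF[12]=0
  step 2: row=0, L[0]='l', prepend. Next row=LF[0]=7
  step 3: row=7, L[7]='e', prepend. Next row=LF[7]=6
  step 4: row=6, L[6]='l', prepend. Next row=LF[6]=8
  step 5: row=8, L[8]='l', prepend. Next row=LF[8]=9
  step 6: row=9, L[9]='a', prepend. Next row=LF[9]=1
  step 7: row=1, L[1]='r', prepend. Next row=LF[1]=14
  step 8: row=14, L[14]='a', prepend. Next row=LF[14]=5
  step 9: row=5, L[5]='p', prepend. Next row=LF[5]=13
  step 10: row=13, L[13]='a', prepend. Next row=LF[13]=4
  step 11: row=4, L[4]='m', prepend. Next row=LF[4]=10
  step 12: row=10, L[10]='a', prepend. Next row=LF[10]=2
  step 13: row=2, L[2]='n', prepend. Next row=LF[2]=11
  step 14: row=11, L[11]='a', prepend. Next row=LF[11]=3
  step 15: row=3, L[3]='p', prepend. Next row=LF[3]=12
Reversed output: panamaparallel$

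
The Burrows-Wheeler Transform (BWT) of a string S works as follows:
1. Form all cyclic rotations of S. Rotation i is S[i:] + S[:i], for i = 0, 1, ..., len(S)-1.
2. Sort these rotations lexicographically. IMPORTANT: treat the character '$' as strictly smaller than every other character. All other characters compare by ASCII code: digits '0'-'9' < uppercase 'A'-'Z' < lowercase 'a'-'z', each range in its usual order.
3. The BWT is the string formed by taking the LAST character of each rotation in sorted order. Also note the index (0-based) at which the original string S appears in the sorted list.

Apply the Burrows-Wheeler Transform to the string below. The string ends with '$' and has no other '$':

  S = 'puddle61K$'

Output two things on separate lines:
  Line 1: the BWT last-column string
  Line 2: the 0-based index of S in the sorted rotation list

All 10 rotations (rotation i = S[i:]+S[:i]):
  rot[0] = puddle61K$
  rot[1] = uddle61K$p
  rot[2] = ddle61K$pu
  rot[3] = dle61K$pud
  rot[4] = le61K$pudd
  rot[5] = e61K$puddl
  rot[6] = 61K$puddle
  rot[7] = 1K$puddle6
  rot[8] = K$puddle61
  rot[9] = $puddle61K
Sorted (with $ < everything):
  sorted[0] = $puddle61K  (last char: 'K')
  sorted[1] = 1K$puddle6  (last char: '6')
  sorted[2] = 61K$puddle  (last char: 'e')
  sorted[3] = K$puddle61  (last char: '1')
  sorted[4] = ddle61K$pu  (last char: 'u')
  sorted[5] = dle61K$pud  (last char: 'd')
  sorted[6] = e61K$puddl  (last char: 'l')
  sorted[7] = le61K$pudd  (last char: 'd')
  sorted[8] = puddle61K$  (last char: '$')
  sorted[9] = uddle61K$p  (last char: 'p')
Last column: K6e1udld$p
Original string S is at sorted index 8

Answer: K6e1udld$p
8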